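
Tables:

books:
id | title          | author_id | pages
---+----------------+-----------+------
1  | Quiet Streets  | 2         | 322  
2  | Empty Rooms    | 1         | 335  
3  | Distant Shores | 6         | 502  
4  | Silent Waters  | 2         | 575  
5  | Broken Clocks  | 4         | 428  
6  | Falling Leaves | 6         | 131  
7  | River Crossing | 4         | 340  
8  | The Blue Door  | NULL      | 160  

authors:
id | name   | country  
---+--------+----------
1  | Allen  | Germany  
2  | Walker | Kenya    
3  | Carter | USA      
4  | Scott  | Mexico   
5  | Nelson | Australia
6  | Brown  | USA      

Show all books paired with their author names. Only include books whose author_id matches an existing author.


INNER JOIN keeps only books rows whose author_id matches an id in authors. Walk through each book:
  - book 1 (Quiet Streets): author_id=2 -> matches Walker
  - book 2 (Empty Rooms): author_id=1 -> matches Allen
  - book 3 (Distant Shores): author_id=6 -> matches Brown
  - book 4 (Silent Waters): author_id=2 -> matches Walker
  - book 5 (Broken Clocks): author_id=4 -> matches Scott
  - book 6 (Falling Leaves): author_id=6 -> matches Brown
  - book 7 (River Crossing): author_id=4 -> matches Scott
  - book 8 (The Blue Door): author_id=NULL, no match -> dropped
So 1 of 8 rows is dropped.

SQL:
SELECT a.title, b.name AS author
FROM books a
INNER JOIN authors b ON a.author_id = b.id

Result:
title          | author
---------------+-------
Quiet Streets  | Walker
Empty Rooms    | Allen 
Distant Shores | Brown 
Silent Waters  | Walker
Broken Clocks  | Scott 
Falling Leaves | Brown 
River Crossing | Scott 


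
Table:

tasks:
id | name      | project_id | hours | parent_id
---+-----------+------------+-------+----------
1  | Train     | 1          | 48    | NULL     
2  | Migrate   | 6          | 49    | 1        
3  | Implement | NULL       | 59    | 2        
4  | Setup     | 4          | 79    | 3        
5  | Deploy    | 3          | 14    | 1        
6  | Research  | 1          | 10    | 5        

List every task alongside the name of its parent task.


This is a self-join: tasks is joined to a second copy of itself, matching each row's parent_id to another row's id. Use LEFT JOIN so rows with parent_id=NULL are kept.
  - task 1 (Train): parent_id=NULL -> NULL
  - task 2 (Migrate): parent_id=1 -> Train
  - task 3 (Implement): parent_id=2 -> Migrate
  - task 4 (Setup): parent_id=3 -> Implement
  - task 5 (Deploy): parent_id=1 -> Train
  - task 6 (Research): parent_id=5 -> Deploy

SQL:
SELECT a.name AS item, b.name AS parent
FROM tasks a
LEFT JOIN tasks b ON a.parent_id = b.id

Result:
item      | parent   
----------+----------
Train     | NULL     
Migrate   | Train    
Implement | Migrate  
Setup     | Implement
Deploy    | Train    
Research  | Deploy   


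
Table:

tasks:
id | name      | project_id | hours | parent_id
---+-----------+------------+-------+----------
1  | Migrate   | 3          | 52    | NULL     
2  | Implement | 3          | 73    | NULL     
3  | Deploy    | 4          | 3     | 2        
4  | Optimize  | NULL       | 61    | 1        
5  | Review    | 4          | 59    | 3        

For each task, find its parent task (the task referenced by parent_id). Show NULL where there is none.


This is a self-join: tasks is joined to a second copy of itself, matching each row's parent_id to another row's id. Use LEFT JOIN so rows with parent_id=NULL are kept.
  - task 1 (Migrate): parent_id=NULL -> NULL
  - task 2 (Implement): parent_id=NULL -> NULL
  - task 3 (Deploy): parent_id=2 -> Implement
  - task 4 (Optimize): parent_id=1 -> Migrate
  - task 5 (Review): parent_id=3 -> Deploy

SQL:
SELECT a.name AS item, b.name AS parent
FROM tasks a
LEFT JOIN tasks b ON a.parent_id = b.id

Result:
item      | parent   
----------+----------
Migrate   | NULL     
Implement | NULL     
Deploy    | Implement
Optimize  | Migrate  
Review    | Deploy   


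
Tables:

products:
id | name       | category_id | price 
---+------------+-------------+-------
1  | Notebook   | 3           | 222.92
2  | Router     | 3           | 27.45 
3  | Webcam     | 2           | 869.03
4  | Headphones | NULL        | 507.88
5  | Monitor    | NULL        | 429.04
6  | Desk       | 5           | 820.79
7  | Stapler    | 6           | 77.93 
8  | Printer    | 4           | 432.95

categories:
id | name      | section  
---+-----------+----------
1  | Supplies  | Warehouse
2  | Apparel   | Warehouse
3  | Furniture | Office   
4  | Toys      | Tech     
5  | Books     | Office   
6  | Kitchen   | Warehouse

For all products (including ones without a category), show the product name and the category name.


LEFT JOIN keeps every row from products (the left table); where category_id has no match in categories, the category columns become NULL. Walk through each product:
  - product 1 (Notebook): category_id=3 -> matches Furniture
  - product 2 (Router): category_id=3 -> matches Furniture
  - product 3 (Webcam): category_id=2 -> matches Apparel
  - product 4 (Headphones): category_id=NULL, no match -> kept with NULL
  - product 5 (Monitor): category_id=NULL, no match -> kept with NULL
  - product 6 (Desk): category_id=5 -> matches Books
  - product 7 (Stapler): category_id=6 -> matches Kitchen
  - product 8 (Printer): category_id=4 -> matches Toys
All 8 rows appear; 2 have NULL category.

SQL:
SELECT a.name, b.name AS category
FROM products a
LEFT JOIN categories b ON a.category_id = b.id

Result:
name       | category 
-----------+----------
Notebook   | Furniture
Router     | Furniture
Webcam     | Apparel  
Headphones | NULL     
Monitor    | NULL     
Desk       | Books    
Stapler    | Kitchen  
Printer    | Toys     


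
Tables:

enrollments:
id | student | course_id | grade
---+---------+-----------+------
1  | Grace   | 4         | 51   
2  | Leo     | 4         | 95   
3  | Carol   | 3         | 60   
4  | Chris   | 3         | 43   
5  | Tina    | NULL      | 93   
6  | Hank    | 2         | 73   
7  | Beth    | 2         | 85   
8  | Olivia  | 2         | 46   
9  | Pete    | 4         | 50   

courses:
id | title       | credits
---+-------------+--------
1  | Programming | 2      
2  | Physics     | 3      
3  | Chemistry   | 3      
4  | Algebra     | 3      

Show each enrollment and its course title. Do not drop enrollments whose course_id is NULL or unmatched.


LEFT JOIN keeps every row from enrollments (the left table); where course_id has no match in courses, the course columns become NULL. Walk through each enrollment:
  - enrollment 1 (Grace): course_id=4 -> matches Algebra
  - enrollment 2 (Leo): course_id=4 -> matches Algebra
  - enrollment 3 (Carol): course_id=3 -> matches Chemistry
  - enrollment 4 (Chris): course_id=3 -> matches Chemistry
  - enrollment 5 (Tina): course_id=NULL, no match -> kept with NULL
  - enrollment 6 (Hank): course_id=2 -> matches Physics
  - enrollment 7 (Beth): course_id=2 -> matches Physics
  - enrollment 8 (Olivia): course_id=2 -> matches Physics
  - enrollment 9 (Pete): course_id=4 -> matches Algebra
All 9 rows appear; 1 has NULL course.

SQL:
SELECT a.student, b.title AS course
FROM enrollments a
LEFT JOIN courses b ON a.course_id = b.id

Result:
student | course   
--------+----------
Grace   | Algebra  
Leo     | Algebra  
Carol   | Chemistry
Chris   | Chemistry
Tina    | NULL     
Hank    | Physics  
Beth    | Physics  
Olivia  | Physics  
Pete    | Algebra  


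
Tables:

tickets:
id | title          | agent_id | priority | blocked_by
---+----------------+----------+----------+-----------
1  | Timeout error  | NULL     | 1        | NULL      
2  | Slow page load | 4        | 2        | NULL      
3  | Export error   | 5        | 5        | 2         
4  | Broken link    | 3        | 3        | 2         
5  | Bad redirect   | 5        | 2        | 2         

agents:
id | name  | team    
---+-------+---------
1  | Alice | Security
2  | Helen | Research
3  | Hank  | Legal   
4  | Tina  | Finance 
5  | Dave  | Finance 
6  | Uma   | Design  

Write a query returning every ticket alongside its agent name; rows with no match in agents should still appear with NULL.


LEFT JOIN keeps every row from tickets (the left table); where agent_id has no match in agents, the agent columns become NULL. Walk through each ticket:
  - ticket 1 (Timeout error): agent_id=NULL, no match -> kept with NULL
  - ticket 2 (Slow page load): agent_id=4 -> matches Tina
  - ticket 3 (Export error): agent_id=5 -> matches Dave
  - ticket 4 (Broken link): agent_id=3 -> matches Hank
  - ticket 5 (Bad redirect): agent_id=5 -> matches Dave
All 5 rows appear; 1 has NULL agent.

SQL:
SELECT a.title, b.name AS agent
FROM tickets a
LEFT JOIN agents b ON a.agent_id = b.id

Result:
title          | agent
---------------+------
Timeout error  | NULL 
Slow page load | Tina 
Export error   | Dave 
Broken link    | Hank 
Bad redirect   | Dave 


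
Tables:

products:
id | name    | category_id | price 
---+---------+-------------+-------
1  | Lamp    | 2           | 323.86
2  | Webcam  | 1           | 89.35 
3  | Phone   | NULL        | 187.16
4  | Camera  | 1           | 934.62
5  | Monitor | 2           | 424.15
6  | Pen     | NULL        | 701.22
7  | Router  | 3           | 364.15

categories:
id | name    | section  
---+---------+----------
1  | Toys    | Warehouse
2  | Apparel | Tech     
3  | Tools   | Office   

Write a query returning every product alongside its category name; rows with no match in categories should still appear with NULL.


LEFT JOIN keeps every row from products (the left table); where category_id has no match in categories, the category columns become NULL. Walk through each product:
  - product 1 (Lamp): category_id=2 -> matches Apparel
  - product 2 (Webcam): category_id=1 -> matches Toys
  - product 3 (Phone): category_id=NULL, no match -> kept with NULL
  - product 4 (Camera): category_id=1 -> matches Toys
  - product 5 (Monitor): category_id=2 -> matches Apparel
  - product 6 (Pen): category_id=NULL, no match -> kept with NULL
  - product 7 (Router): category_id=3 -> matches Tools
All 7 rows appear; 2 have NULL category.

SQL:
SELECT a.name, b.name AS category
FROM products a
LEFT JOIN categories b ON a.category_id = b.id

Result:
name    | category
--------+---------
Lamp    | Apparel 
Webcam  | Toys    
Phone   | NULL    
Camera  | Toys    
Monitor | Apparel 
Pen     | NULL    
Router  | Tools   


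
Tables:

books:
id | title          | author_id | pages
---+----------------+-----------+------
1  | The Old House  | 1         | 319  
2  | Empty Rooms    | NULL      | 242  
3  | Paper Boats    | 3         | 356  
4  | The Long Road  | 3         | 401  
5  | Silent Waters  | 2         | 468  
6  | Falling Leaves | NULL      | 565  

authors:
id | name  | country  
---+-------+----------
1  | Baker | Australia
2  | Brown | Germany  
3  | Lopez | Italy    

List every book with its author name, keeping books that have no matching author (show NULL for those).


LEFT JOIN keeps every row from books (the left table); where author_id has no match in authors, the author columns become NULL. Walk through each book:
  - book 1 (The Old House): author_id=1 -> matches Baker
  - book 2 (Empty Rooms): author_id=NULL, no match -> kept with NULL
  - book 3 (Paper Boats): author_id=3 -> matches Lopez
  - book 4 (The Long Road): author_id=3 -> matches Lopez
  - book 5 (Silent Waters): author_id=2 -> matches Brown
  - book 6 (Falling Leaves): author_id=NULL, no match -> kept with NULL
All 6 rows appear; 2 have NULL author.

SQL:
SELECT a.title, b.name AS author
FROM books a
LEFT JOIN authors b ON a.author_id = b.id

Result:
title          | author
---------------+-------
The Old House  | Baker 
Empty Rooms    | NULL  
Paper Boats    | Lopez 
The Long Road  | Lopez 
Silent Waters  | Brown 
Falling Leaves | NULL  


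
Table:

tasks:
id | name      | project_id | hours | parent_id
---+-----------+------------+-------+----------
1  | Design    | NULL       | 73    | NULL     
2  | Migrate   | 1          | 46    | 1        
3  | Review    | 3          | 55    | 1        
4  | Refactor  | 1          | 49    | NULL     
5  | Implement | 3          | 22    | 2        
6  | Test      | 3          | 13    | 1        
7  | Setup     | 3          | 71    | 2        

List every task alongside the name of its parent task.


This is a self-join: tasks is joined to a second copy of itself, matching each row's parent_id to another row's id. Use LEFT JOIN so rows with parent_id=NULL are kept.
  - task 1 (Design): parent_id=NULL -> NULL
  - task 2 (Migrate): parent_id=1 -> Design
  - task 3 (Review): parent_id=1 -> Design
  - task 4 (Refactor): parent_id=NULL -> NULL
  - task 5 (Implement): parent_id=2 -> Migrate
  - task 6 (Test): parent_id=1 -> Design
  - task 7 (Setup): parent_id=2 -> Migrate

SQL:
SELECT a.name AS item, b.name AS parent
FROM tasks a
LEFT JOIN tasks b ON a.parent_id = b.id

Result:
item      | parent 
----------+--------
Design    | NULL   
Migrate   | Design 
Review    | Design 
Refactor  | NULL   
Implement | Migrate
Test      | Design 
Setup     | Migrate


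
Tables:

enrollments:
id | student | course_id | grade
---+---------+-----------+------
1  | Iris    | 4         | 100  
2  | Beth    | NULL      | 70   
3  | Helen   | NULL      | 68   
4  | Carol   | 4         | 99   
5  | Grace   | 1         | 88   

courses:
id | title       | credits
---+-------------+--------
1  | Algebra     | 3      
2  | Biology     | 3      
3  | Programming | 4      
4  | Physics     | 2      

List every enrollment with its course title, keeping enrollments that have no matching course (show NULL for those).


LEFT JOIN keeps every row from enrollments (the left table); where course_id has no match in courses, the course columns become NULL. Walk through each enrollment:
  - enrollment 1 (Iris): course_id=4 -> matches Physics
  - enrollment 2 (Beth): course_id=NULL, no match -> kept with NULL
  - enrollment 3 (Helen): course_id=NULL, no match -> kept with NULL
  - enrollment 4 (Carol): course_id=4 -> matches Physics
  - enrollment 5 (Grace): course_id=1 -> matches Algebra
All 5 rows appear; 2 have NULL course.

SQL:
SELECT a.student, b.title AS course
FROM enrollments a
LEFT JOIN courses b ON a.course_id = b.id

Result:
student | course 
--------+--------
Iris    | Physics
Beth    | NULL   
Helen   | NULL   
Carol   | Physics
Grace   | Algebra


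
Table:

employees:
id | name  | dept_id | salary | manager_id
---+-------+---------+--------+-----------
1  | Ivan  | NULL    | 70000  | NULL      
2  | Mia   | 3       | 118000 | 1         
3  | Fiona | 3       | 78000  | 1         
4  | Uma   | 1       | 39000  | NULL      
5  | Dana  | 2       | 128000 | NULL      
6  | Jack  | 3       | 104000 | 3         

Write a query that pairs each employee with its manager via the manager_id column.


This is a self-join: employees is joined to a second copy of itself, matching each row's manager_id to another row's id. Use LEFT JOIN so rows with manager_id=NULL are kept.
  - employee 1 (Ivan): manager_id=NULL -> NULL
  - employee 2 (Mia): manager_id=1 -> Ivan
  - employee 3 (Fiona): manager_id=1 -> Ivan
  - employee 4 (Uma): manager_id=NULL -> NULL
  - employee 5 (Dana): manager_id=NULL -> NULL
  - employee 6 (Jack): manager_id=3 -> Fiona

SQL:
SELECT a.name AS item, b.name AS manager
FROM employees a
LEFT JOIN employees b ON a.manager_id = b.id

Result:
item  | manager
------+--------
Ivan  | NULL   
Mia   | Ivan   
Fiona | Ivan   
Uma   | NULL   
Dana  | NULL   
Jack  | Fiona  


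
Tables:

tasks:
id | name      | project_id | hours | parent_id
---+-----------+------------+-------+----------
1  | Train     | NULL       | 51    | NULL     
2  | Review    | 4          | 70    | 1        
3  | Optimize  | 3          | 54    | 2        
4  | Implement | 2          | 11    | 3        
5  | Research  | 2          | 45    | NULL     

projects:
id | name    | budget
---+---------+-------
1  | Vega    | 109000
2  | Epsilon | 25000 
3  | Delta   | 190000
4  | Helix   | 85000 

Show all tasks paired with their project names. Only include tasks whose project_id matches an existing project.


INNER JOIN keeps only tasks rows whose project_id matches an id in projects. Walk through each task:
  - task 1 (Train): project_id=NULL, no match -> dropped
  - task 2 (Review): project_id=4 -> matches Helix
  - task 3 (Optimize): project_id=3 -> matches Delta
  - task 4 (Implement): project_id=2 -> matches Epsilon
  - task 5 (Research): project_id=2 -> matches Epsilon
So 1 of 5 rows is dropped.

SQL:
SELECT a.name, b.name AS project
FROM tasks a
INNER JOIN projects b ON a.project_id = b.id

Result:
name      | project
----------+--------
Review    | Helix  
Optimize  | Delta  
Implement | Epsilon
Research  | Epsilon


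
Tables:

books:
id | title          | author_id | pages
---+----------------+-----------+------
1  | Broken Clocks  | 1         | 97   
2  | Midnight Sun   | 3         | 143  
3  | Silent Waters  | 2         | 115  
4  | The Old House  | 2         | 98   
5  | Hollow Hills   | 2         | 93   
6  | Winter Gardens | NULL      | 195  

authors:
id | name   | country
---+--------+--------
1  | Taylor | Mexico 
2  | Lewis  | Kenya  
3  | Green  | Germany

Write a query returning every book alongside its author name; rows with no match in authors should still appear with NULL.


LEFT JOIN keeps every row from books (the left table); where author_id has no match in authors, the author columns become NULL. Walk through each book:
  - book 1 (Broken Clocks): author_id=1 -> matches Taylor
  - book 2 (Midnight Sun): author_id=3 -> matches Green
  - book 3 (Silent Waters): author_id=2 -> matches Lewis
  - book 4 (The Old House): author_id=2 -> matches Lewis
  - book 5 (Hollow Hills): author_id=2 -> matches Lewis
  - book 6 (Winter Gardens): author_id=NULL, no match -> kept with NULL
All 6 rows appear; 1 has NULL author.

SQL:
SELECT a.title, b.name AS author
FROM books a
LEFT JOIN authors b ON a.author_id = b.id

Result:
title          | author
---------------+-------
Broken Clocks  | Taylor
Midnight Sun   | Green 
Silent Waters  | Lewis 
The Old House  | Lewis 
Hollow Hills   | Lewis 
Winter Gardens | NULL  


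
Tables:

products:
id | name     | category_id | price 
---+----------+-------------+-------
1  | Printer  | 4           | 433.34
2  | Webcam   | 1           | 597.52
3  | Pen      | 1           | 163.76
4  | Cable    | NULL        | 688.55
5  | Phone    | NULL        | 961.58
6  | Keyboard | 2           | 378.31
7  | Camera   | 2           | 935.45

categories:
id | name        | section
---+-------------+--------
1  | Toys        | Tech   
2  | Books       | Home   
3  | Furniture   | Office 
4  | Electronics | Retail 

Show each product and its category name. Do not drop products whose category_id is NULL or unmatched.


LEFT JOIN keeps every row from products (the left table); where category_id has no match in categories, the category columns become NULL. Walk through each product:
  - product 1 (Printer): category_id=4 -> matches Electronics
  - product 2 (Webcam): category_id=1 -> matches Toys
  - product 3 (Pen): category_id=1 -> matches Toys
  - product 4 (Cable): category_id=NULL, no match -> kept with NULL
  - product 5 (Phone): category_id=NULL, no match -> kept with NULL
  - product 6 (Keyboard): category_id=2 -> matches Books
  - product 7 (Camera): category_id=2 -> matches Books
All 7 rows appear; 2 have NULL category.

SQL:
SELECT a.name, b.name AS category
FROM products a
LEFT JOIN categories b ON a.category_id = b.id

Result:
name     | category   
---------+------------
Printer  | Electronics
Webcam   | Toys       
Pen      | Toys       
Cable    | NULL       
Phone    | NULL       
Keyboard | Books      
Camera   | Books      


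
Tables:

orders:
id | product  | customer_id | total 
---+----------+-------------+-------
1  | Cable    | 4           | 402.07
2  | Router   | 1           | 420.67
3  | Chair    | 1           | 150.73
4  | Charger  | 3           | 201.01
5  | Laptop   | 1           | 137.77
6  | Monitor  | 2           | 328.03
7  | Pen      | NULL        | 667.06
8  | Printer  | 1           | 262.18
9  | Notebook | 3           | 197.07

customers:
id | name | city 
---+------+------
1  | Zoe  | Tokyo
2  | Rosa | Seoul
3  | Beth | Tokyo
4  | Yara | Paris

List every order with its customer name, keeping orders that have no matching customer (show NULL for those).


LEFT JOIN keeps every row from orders (the left table); where customer_id has no match in customers, the customer columns become NULL. Walk through each order:
  - order 1 (Cable): customer_id=4 -> matches Yara
  - order 2 (Router): customer_id=1 -> matches Zoe
  - order 3 (Chair): customer_id=1 -> matches Zoe
  - order 4 (Charger): customer_id=3 -> matches Beth
  - order 5 (Laptop): customer_id=1 -> matches Zoe
  - order 6 (Monitor): customer_id=2 -> matches Rosa
  - order 7 (Pen): customer_id=NULL, no match -> kept with NULL
  - order 8 (Printer): customer_id=1 -> matches Zoe
  - order 9 (Notebook): customer_id=3 -> matches Beth
All 9 rows appear; 1 has NULL customer.

SQL:
SELECT a.product, b.name AS customer
FROM orders a
LEFT JOIN customers b ON a.customer_id = b.id

Result:
product  | customer
---------+---------
Cable    | Yara    
Router   | Zoe     
Chair    | Zoe     
Charger  | Beth    
Laptop   | Zoe     
Monitor  | Rosa    
Pen      | NULL    
Printer  | Zoe     
Notebook | Beth    


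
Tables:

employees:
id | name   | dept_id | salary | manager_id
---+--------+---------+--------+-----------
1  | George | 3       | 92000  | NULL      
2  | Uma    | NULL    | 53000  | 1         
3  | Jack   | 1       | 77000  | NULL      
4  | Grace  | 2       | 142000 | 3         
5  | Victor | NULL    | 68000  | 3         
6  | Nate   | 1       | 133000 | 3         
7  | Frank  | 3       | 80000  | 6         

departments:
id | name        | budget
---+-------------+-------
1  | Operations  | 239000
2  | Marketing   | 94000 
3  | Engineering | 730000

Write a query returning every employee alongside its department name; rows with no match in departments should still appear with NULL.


LEFT JOIN keeps every row from employees (the left table); where dept_id has no match in departments, the department columns become NULL. Walk through each employee:
  - employee 1 (George): dept_id=3 -> matches Engineering
  - employee 2 (Uma): dept_id=NULL, no match -> kept with NULL
  - employee 3 (Jack): dept_id=1 -> matches Operations
  - employee 4 (Grace): dept_id=2 -> matches Marketing
  - employee 5 (Victor): dept_id=NULL, no match -> kept with NULL
  - employee 6 (Nate): dept_id=1 -> matches Operations
  - employee 7 (Frank): dept_id=3 -> matches Engineering
All 7 rows appear; 2 have NULL department.

SQL:
SELECT a.name, b.name AS department
FROM employees a
LEFT JOIN departments b ON a.dept_id = b.id

Result:
name   | department 
-------+------------
George | Engineering
Uma    | NULL       
Jack   | Operations 
Grace  | Marketing  
Victor | NULL       
Nate   | Operations 
Frank  | Engineering


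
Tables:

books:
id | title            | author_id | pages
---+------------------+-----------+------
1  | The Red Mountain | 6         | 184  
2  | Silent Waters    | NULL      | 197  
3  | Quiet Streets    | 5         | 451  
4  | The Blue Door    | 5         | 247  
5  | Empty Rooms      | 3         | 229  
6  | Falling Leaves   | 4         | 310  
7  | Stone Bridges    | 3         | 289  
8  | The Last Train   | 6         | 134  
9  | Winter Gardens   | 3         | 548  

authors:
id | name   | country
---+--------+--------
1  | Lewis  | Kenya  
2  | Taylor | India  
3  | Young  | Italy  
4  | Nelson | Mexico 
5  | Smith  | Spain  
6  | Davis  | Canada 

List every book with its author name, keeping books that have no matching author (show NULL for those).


LEFT JOIN keeps every row from books (the left table); where author_id has no match in authors, the author columns become NULL. Walk through each book:
  - book 1 (The Red Mountain): author_id=6 -> matches Davis
  - book 2 (Silent Waters): author_id=NULL, no match -> kept with NULL
  - book 3 (Quiet Streets): author_id=5 -> matches Smith
  - book 4 (The Blue Door): author_id=5 -> matches Smith
  - book 5 (Empty Rooms): author_id=3 -> matches Young
  - book 6 (Falling Leaves): author_id=4 -> matches Nelson
  - book 7 (Stone Bridges): author_id=3 -> matches Young
  - book 8 (The Last Train): author_id=6 -> matches Davis
  - book 9 (Winter Gardens): author_id=3 -> matches Young
All 9 rows appear; 1 has NULL author.

SQL:
SELECT a.title, b.name AS author
FROM books a
LEFT JOIN authors b ON a.author_id = b.id

Result:
title            | author
-----------------+-------
The Red Mountain | Davis 
Silent Waters    | NULL  
Quiet Streets    | Smith 
The Blue Door    | Smith 
Empty Rooms      | Young 
Falling Leaves   | Nelson
Stone Bridges    | Young 
The Last Train   | Davis 
Winter Gardens   | Young 


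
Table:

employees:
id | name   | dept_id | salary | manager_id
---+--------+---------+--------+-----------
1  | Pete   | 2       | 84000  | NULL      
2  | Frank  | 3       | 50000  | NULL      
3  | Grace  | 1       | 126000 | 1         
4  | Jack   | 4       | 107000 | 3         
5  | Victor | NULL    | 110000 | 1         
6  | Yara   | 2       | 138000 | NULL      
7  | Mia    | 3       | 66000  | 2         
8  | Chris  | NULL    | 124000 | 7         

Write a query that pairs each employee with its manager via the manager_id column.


This is a self-join: employees is joined to a second copy of itself, matching each row's manager_id to another row's id. Use LEFT JOIN so rows with manager_id=NULL are kept.
  - employee 1 (Pete): manager_id=NULL -> NULL
  - employee 2 (Frank): manager_id=NULL -> NULL
  - employee 3 (Grace): manager_id=1 -> Pete
  - employee 4 (Jack): manager_id=3 -> Grace
  - employee 5 (Victor): manager_id=1 -> Pete
  - employee 6 (Yara): manager_id=NULL -> NULL
  - employee 7 (Mia): manager_id=2 -> Frank
  - employee 8 (Chris): manager_id=7 -> Mia

SQL:
SELECT a.name AS item, b.name AS manager
FROM employees a
LEFT JOIN employees b ON a.manager_id = b.id

Result:
item   | manager
-------+--------
Pete   | NULL   
Frank  | NULL   
Grace  | Pete   
Jack   | Grace  
Victor | Pete   
Yara   | NULL   
Mia    | Frank  
Chris  | Mia    


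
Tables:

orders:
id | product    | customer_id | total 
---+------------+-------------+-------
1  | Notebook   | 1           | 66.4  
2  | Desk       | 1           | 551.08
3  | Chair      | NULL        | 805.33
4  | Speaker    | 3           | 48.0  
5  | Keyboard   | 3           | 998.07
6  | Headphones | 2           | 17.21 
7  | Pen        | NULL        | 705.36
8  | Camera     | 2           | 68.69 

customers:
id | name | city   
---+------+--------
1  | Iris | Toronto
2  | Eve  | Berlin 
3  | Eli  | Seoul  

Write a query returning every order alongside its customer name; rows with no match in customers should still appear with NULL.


LEFT JOIN keeps every row from orders (the left table); where customer_id has no match in customers, the customer columns become NULL. Walk through each order:
  - order 1 (Notebook): customer_id=1 -> matches Iris
  - order 2 (Desk): customer_id=1 -> matches Iris
  - order 3 (Chair): customer_id=NULL, no match -> kept with NULL
  - order 4 (Speaker): customer_id=3 -> matches Eli
  - order 5 (Keyboard): customer_id=3 -> matches Eli
  - order 6 (Headphones): customer_id=2 -> matches Eve
  - order 7 (Pen): customer_id=NULL, no match -> kept with NULL
  - order 8 (Camera): customer_id=2 -> matches Eve
All 8 rows appear; 2 have NULL customer.

SQL:
SELECT a.product, b.name AS customer
FROM orders a
LEFT JOIN customers b ON a.customer_id = b.id

Result:
product    | customer
-----------+---------
Notebook   | Iris    
Desk       | Iris    
Chair      | NULL    
Speaker    | Eli     
Keyboard   | Eli     
Headphones | Eve     
Pen        | NULL    
Camera     | Eve     


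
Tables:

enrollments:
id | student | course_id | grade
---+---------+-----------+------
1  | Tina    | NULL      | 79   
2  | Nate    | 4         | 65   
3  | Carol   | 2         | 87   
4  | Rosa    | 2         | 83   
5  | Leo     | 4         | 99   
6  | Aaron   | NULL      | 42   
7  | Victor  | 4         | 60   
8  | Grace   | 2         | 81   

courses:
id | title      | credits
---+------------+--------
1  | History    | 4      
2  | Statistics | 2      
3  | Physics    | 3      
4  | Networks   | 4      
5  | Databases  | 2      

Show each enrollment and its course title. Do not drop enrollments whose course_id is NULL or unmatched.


LEFT JOIN keeps every row from enrollments (the left table); where course_id has no match in courses, the course columns become NULL. Walk through each enrollment:
  - enrollment 1 (Tina): course_id=NULL, no match -> kept with NULL
  - enrollment 2 (Nate): course_id=4 -> matches Networks
  - enrollment 3 (Carol): course_id=2 -> matches Statistics
  - enrollment 4 (Rosa): course_id=2 -> matches Statistics
  - enrollment 5 (Leo): course_id=4 -> matches Networks
  - enrollment 6 (Aaron): course_id=NULL, no match -> kept with NULL
  - enrollment 7 (Victor): course_id=4 -> matches Networks
  - enrollment 8 (Grace): course_id=2 -> matches Statistics
All 8 rows appear; 2 have NULL course.

SQL:
SELECT a.student, b.title AS course
FROM enrollments a
LEFT JOIN courses b ON a.course_id = b.id

Result:
student | course    
--------+-----------
Tina    | NULL      
Nate    | Networks  
Carol   | Statistics
Rosa    | Statistics
Leo     | Networks  
Aaron   | NULL      
Victor  | Networks  
Grace   | Statistics


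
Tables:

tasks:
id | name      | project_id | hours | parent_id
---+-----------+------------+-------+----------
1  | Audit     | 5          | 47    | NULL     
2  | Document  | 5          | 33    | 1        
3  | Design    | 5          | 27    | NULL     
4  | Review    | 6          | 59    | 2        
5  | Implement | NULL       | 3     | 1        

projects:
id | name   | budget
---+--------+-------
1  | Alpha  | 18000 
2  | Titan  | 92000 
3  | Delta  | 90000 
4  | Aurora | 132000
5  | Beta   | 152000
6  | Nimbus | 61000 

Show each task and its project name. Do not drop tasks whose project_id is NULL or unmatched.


LEFT JOIN keeps every row from tasks (the left table); where project_id has no match in projects, the project columns become NULL. Walk through each task:
  - task 1 (Audit): project_id=5 -> matches Beta
  - task 2 (Document): project_id=5 -> matches Beta
  - task 3 (Design): project_id=5 -> matches Beta
  - task 4 (Review): project_id=6 -> matches Nimbus
  - task 5 (Implement): project_id=NULL, no match -> kept with NULL
All 5 rows appear; 1 has NULL project.

SQL:
SELECT a.name, b.name AS project
FROM tasks a
LEFT JOIN projects b ON a.project_id = b.id

Result:
name      | project
----------+--------
Audit     | Beta   
Document  | Beta   
Design    | Beta   
Review    | Nimbus 
Implement | NULL   


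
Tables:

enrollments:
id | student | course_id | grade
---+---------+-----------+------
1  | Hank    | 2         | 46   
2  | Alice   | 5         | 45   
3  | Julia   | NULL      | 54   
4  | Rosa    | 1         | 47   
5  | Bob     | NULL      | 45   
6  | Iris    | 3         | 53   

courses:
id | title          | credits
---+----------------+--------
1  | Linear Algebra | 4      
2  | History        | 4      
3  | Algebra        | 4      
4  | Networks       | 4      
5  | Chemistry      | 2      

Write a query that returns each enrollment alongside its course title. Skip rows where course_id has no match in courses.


INNER JOIN keeps only enrollments rows whose course_id matches an id in courses. Walk through each enrollment:
  - enrollment 1 (Hank): course_id=2 -> matches History
  - enrollment 2 (Alice): course_id=5 -> matches Chemistry
  - enrollment 3 (Julia): course_id=NULL, no match -> dropped
  - enrollment 4 (Rosa): course_id=1 -> matches Linear Algebra
  - enrollment 5 (Bob): course_id=NULL, no match -> dropped
  - enrollment 6 (Iris): course_id=3 -> matches Algebra
So 2 of 6 rows are dropped.

SQL:
SELECT a.student, b.title AS course
FROM enrollments a
INNER JOIN courses b ON a.course_id = b.id

Result:
student | course        
--------+---------------
Hank    | History       
Alice   | Chemistry     
Rosa    | Linear Algebra
Iris    | Algebra       


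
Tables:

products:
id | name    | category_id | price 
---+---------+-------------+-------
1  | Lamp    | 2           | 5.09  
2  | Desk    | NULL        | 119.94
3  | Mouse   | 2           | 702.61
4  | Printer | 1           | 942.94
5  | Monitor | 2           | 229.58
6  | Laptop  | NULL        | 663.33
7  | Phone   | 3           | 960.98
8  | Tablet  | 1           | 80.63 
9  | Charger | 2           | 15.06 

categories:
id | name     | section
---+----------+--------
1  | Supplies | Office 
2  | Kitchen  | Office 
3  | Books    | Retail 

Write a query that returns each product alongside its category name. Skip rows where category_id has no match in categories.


INNER JOIN keeps only products rows whose category_id matches an id in categories. Walk through each product:
  - product 1 (Lamp): category_id=2 -> matches Kitchen
  - product 2 (Desk): category_id=NULL, no match -> dropped
  - product 3 (Mouse): category_id=2 -> matches Kitchen
  - product 4 (Printer): category_id=1 -> matches Supplies
  - product 5 (Monitor): category_id=2 -> matches Kitchen
  - product 6 (Laptop): category_id=NULL, no match -> dropped
  - product 7 (Phone): category_id=3 -> matches Books
  - product 8 (Tablet): category_id=1 -> matches Supplies
  - product 9 (Charger): category_id=2 -> matches Kitchen
So 2 of 9 rows are dropped.

SQL:
SELECT a.name, b.name AS category
FROM products a
INNER JOIN categories b ON a.category_id = b.id

Result:
name    | category
--------+---------
Lamp    | Kitchen 
Mouse   | Kitchen 
Printer | Supplies
Monitor | Kitchen 
Phone   | Books   
Tablet  | Supplies
Charger | Kitchen 


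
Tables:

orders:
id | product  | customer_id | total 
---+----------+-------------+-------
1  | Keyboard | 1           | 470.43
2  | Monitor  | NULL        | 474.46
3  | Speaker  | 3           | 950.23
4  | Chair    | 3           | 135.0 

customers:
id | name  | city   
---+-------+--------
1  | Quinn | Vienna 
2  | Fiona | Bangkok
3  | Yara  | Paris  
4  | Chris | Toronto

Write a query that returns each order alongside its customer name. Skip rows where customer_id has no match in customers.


INNER JOIN keeps only orders rows whose customer_id matches an id in customers. Walk through each order:
  - order 1 (Keyboard): customer_id=1 -> matches Quinn
  - order 2 (Monitor): customer_id=NULL, no match -> dropped
  - order 3 (Speaker): customer_id=3 -> matches Yara
  - order 4 (Chair): customer_id=3 -> matches Yara
So 1 of 4 rows is dropped.

SQL:
SELECT a.product, b.name AS customer
FROM orders a
INNER JOIN customers b ON a.customer_id = b.id

Result:
product  | customer
---------+---------
Keyboard | Quinn   
Speaker  | Yara    
Chair    | Yara    


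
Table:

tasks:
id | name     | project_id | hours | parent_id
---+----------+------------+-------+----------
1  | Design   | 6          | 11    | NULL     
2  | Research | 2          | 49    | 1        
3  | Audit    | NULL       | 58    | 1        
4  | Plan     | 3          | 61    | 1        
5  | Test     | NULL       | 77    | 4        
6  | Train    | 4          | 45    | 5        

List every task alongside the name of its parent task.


This is a self-join: tasks is joined to a second copy of itself, matching each row's parent_id to another row's id. Use LEFT JOIN so rows with parent_id=NULL are kept.
  - task 1 (Design): parent_id=NULL -> NULL
  - task 2 (Research): parent_id=1 -> Design
  - task 3 (Audit): parent_id=1 -> Design
  - task 4 (Plan): parent_id=1 -> Design
  - task 5 (Test): parent_id=4 -> Plan
  - task 6 (Train): parent_id=5 -> Test

SQL:
SELECT a.name AS item, b.name AS parent
FROM tasks a
LEFT JOIN tasks b ON a.parent_id = b.id

Result:
item     | parent
---------+-------
Design   | NULL  
Research | Design
Audit    | Design
Plan     | Design
Test     | Plan  
Train    | Test  


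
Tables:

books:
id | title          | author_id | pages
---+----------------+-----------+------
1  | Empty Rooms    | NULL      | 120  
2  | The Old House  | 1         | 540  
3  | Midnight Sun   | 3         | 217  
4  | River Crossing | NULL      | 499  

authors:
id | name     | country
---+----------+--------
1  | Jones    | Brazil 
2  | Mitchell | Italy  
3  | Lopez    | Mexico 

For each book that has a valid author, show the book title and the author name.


INNER JOIN keeps only books rows whose author_id matches an id in authors. Walk through each book:
  - book 1 (Empty Rooms): author_id=NULL, no match -> dropped
  - book 2 (The Old House): author_id=1 -> matches Jones
  - book 3 (Midnight Sun): author_id=3 -> matches Lopez
  - book 4 (River Crossing): author_id=NULL, no match -> dropped
So 2 of 4 rows are dropped.

SQL:
SELECT a.title, b.name AS author
FROM books a
INNER JOIN authors b ON a.author_id = b.id

Result:
title         | author
--------------+-------
The Old House | Jones 
Midnight Sun  | Lopez 


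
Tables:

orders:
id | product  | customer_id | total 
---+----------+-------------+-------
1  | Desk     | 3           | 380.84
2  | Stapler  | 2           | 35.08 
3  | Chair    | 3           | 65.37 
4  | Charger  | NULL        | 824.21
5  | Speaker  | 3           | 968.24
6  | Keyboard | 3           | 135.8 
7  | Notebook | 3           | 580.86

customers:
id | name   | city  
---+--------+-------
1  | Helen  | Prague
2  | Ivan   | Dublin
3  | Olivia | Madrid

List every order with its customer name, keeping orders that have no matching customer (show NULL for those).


LEFT JOIN keeps every row from orders (the left table); where customer_id has no match in customers, the customer columns become NULL. Walk through each order:
  - order 1 (Desk): customer_id=3 -> matches Olivia
  - order 2 (Stapler): customer_id=2 -> matches Ivan
  - order 3 (Chair): customer_id=3 -> matches Olivia
  - order 4 (Charger): customer_id=NULL, no match -> kept with NULL
  - order 5 (Speaker): customer_id=3 -> matches Olivia
  - order 6 (Keyboard): customer_id=3 -> matches Olivia
  - order 7 (Notebook): customer_id=3 -> matches Olivia
All 7 rows appear; 1 has NULL customer.

SQL:
SELECT a.product, b.name AS customer
FROM orders a
LEFT JOIN customers b ON a.customer_id = b.id

Result:
product  | customer
---------+---------
Desk     | Olivia  
Stapler  | Ivan    
Chair    | Olivia  
Charger  | NULL    
Speaker  | Olivia  
Keyboard | Olivia  
Notebook | Olivia  


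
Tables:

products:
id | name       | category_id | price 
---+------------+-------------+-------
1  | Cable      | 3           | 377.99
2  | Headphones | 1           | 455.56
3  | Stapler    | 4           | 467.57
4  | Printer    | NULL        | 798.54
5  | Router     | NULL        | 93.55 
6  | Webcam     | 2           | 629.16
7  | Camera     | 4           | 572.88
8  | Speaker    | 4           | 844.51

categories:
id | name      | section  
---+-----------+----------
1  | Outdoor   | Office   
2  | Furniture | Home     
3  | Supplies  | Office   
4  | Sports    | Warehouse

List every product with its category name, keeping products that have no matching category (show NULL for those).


LEFT JOIN keeps every row from products (the left table); where category_id has no match in categories, the category columns become NULL. Walk through each product:
  - product 1 (Cable): category_id=3 -> matches Supplies
  - product 2 (Headphones): category_id=1 -> matches Outdoor
  - product 3 (Stapler): category_id=4 -> matches Sports
  - product 4 (Printer): category_id=NULL, no match -> kept with NULL
  - product 5 (Router): category_id=NULL, no match -> kept with NULL
  - product 6 (Webcam): category_id=2 -> matches Furniture
  - product 7 (Camera): category_id=4 -> matches Sports
  - product 8 (Speaker): category_id=4 -> matches Sports
All 8 rows appear; 2 have NULL category.

SQL:
SELECT a.name, b.name AS category
FROM products a
LEFT JOIN categories b ON a.category_id = b.id

Result:
name       | category 
-----------+----------
Cable      | Supplies 
Headphones | Outdoor  
Stapler    | Sports   
Printer    | NULL     
Router     | NULL     
Webcam     | Furniture
Camera     | Sports   
Speaker    | Sports   


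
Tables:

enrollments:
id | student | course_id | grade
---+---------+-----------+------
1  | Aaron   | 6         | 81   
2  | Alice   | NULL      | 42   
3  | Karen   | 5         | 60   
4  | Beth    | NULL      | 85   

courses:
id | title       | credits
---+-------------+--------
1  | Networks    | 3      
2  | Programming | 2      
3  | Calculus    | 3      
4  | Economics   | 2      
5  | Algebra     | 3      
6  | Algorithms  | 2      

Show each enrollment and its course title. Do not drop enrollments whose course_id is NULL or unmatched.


LEFT JOIN keeps every row from enrollments (the left table); where course_id has no match in courses, the course columns become NULL. Walk through each enrollment:
  - enrollment 1 (Aaron): course_id=6 -> matches Algorithms
  - enrollment 2 (Alice): course_id=NULL, no match -> kept with NULL
  - enrollment 3 (Karen): course_id=5 -> matches Algebra
  - enrollment 4 (Beth): course_id=NULL, no match -> kept with NULL
All 4 rows appear; 2 have NULL course.

SQL:
SELECT a.student, b.title AS course
FROM enrollments a
LEFT JOIN courses b ON a.course_id = b.id

Result:
student | course    
--------+-----------
Aaron   | Algorithms
Alice   | NULL      
Karen   | Algebra   
Beth    | NULL      
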